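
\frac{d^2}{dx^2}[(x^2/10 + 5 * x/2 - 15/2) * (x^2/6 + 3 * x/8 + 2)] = x^2/5 + 109*x/40 - 9/40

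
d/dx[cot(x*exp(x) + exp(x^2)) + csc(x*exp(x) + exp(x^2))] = -(x*exp(x)*cos(x*exp(x) + exp(x^2)) + x*exp(x) + 2*x*exp(x^2)*cos(x*exp(x) + exp(x^2)) + 2*x*exp(x^2) + exp(x)*cos(x*exp(x) + exp(x^2)) + exp(x))/sin(x*exp(x) + exp(x^2))^2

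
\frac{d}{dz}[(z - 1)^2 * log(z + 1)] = (2*z^2*log(z + 1) + z^2 - 2*z - 2*log(z + 1) + 1)/(z + 1)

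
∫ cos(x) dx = sin(x) + C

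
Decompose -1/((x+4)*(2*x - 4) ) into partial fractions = 1/(12*(x + 4)) - 1/(12*(x - 2))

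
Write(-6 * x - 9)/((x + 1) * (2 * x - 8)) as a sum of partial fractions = 3/(10*(x + 1)) - 33/(10*(x - 4))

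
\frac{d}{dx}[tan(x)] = cos(x)^(-2)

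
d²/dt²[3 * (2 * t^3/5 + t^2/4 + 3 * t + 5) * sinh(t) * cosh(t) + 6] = 12*t^3*sinh(2*t)/5 + 3*t^2*sinh(2*t)/2 + 36*t^2*cosh(2*t)/5 + 108*t*sinh(2*t)/5 + 3*t*cosh(2*t) + 123*sinh(2*t)/4 + 18*cosh(2*t)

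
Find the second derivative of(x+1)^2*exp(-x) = (x^2 - 2*x - 1)*exp(-x)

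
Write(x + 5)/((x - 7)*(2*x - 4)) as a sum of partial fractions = -7/(10*(x - 2)) + 6/(5*(x - 7))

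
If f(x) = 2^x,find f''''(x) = 2^x*log(2)^4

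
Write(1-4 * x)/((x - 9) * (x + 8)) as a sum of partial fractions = -33/(17*(x + 8)) - 35/(17*(x - 9))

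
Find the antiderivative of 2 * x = x^2 + C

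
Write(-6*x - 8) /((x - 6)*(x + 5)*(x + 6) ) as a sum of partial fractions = 7/(3*(x + 6)) - 2/(x + 5) - 1/(3*(x - 6))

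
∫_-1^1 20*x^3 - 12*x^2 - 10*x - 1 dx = -10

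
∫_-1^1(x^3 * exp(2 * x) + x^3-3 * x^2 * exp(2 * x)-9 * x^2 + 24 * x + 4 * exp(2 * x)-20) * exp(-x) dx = -28*E + 28*exp(-1)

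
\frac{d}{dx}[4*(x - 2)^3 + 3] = 12*x^2 - 48*x + 48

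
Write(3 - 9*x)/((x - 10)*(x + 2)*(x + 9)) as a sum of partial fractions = 12/(19*(x + 9)) - 1/(4*(x + 2)) - 29/(76*(x - 10))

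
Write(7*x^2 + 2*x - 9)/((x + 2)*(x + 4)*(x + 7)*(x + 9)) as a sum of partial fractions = -54/(7*(x + 9)) + 32/(3*(x + 7)) - 19/(6*(x + 4)) + 3/(14*(x + 2))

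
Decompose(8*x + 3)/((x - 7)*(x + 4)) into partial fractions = 29/(11*(x + 4)) + 59/(11*(x - 7))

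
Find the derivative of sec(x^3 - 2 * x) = 3*x^2*tan(x^3 - 2*x)*sec(x^3 - 2*x) - 2*tan(x^3 - 2*x)*sec(x^3 - 2*x)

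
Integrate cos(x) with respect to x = sin(x) + C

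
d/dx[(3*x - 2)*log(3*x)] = (3*x*log(x) + 3*x + 3*x*log(3) - 2)/x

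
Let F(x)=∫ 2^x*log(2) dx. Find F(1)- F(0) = 1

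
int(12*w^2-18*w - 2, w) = 4*w^3 - 9*w^2 - 2*w + C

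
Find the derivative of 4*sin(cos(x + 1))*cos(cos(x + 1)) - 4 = 4*sin(x + 1)*sin(cos(x + 1))^2 - 4*sin(x + 1)*cos(cos(x + 1))^2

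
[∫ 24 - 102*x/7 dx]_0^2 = 132/7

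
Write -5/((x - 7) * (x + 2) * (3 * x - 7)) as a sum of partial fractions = 45/(182*(3*x - 7)) - 5/(117*(x + 2)) - 5/(126*(x - 7))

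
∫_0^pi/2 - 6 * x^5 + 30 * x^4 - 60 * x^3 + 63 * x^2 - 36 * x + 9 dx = -(-1 + pi/2)^6 + (-1 + pi/2)^3 + 2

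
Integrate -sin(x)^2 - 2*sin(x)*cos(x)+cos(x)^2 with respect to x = (sin(x) + cos(x))*cos(x) + C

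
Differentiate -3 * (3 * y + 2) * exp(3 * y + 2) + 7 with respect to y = -27*y*exp(3*y + 2) - 27*exp(3*y + 2)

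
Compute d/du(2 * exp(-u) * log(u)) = (-2*u*log(u) + 2)*exp(-u)/u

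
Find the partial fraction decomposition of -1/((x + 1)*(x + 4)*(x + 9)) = -1/(40*(x + 9)) + 1/(15*(x + 4)) - 1/(24*(x + 1))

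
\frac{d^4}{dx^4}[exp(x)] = exp(x)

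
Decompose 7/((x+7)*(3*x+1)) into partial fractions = 21/(20*(3*x + 1)) - 7/(20*(x + 7))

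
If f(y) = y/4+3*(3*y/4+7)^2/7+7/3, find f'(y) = 27*y/56 + 19/4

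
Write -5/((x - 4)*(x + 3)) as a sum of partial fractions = 5/(7*(x + 3)) - 5/(7*(x - 4))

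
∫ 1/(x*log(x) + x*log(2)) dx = log(3*log(2*x)) + C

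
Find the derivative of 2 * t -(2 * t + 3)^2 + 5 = -8*t - 10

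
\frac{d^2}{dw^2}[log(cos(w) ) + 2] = -1/cos(w)^2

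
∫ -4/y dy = -4*log(3*y) + C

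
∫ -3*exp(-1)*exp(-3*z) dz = exp(-3*z - 1) + C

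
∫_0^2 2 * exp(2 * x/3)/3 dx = -1 + exp(4/3)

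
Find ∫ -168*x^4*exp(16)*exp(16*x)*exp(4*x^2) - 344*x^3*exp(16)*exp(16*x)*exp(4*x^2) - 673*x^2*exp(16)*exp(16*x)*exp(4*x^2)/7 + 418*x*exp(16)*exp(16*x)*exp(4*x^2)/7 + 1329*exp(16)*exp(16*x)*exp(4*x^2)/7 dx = (-21*x^3 - x^2 - 15*x/7 + 12)*exp(4*(x + 2)^2) + C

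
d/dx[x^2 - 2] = 2*x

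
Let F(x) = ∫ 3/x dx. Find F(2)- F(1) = 3*log(2)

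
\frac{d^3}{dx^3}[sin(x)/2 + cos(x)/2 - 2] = sin(x)/2 - cos(x)/2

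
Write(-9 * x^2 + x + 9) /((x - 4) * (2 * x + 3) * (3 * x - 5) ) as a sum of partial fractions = 129/(133*(3*x - 5)) - 51/(209*(2*x + 3)) - 131/(77*(x - 4))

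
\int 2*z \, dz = z^2 + C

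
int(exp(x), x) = exp(x) + C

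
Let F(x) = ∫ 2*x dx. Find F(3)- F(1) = 8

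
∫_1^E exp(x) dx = -E + exp(E)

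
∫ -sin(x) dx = cos(x) + C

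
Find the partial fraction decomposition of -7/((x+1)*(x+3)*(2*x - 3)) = -28/(45*(2*x - 3)) - 7/(18*(x + 3)) + 7/(10*(x + 1))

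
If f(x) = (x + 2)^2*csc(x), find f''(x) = (-x^2 + 2*x^2/sin(x)^2 - 4*x - 4*x*cos(x)/sin(x) + 8*x/sin(x)^2 - 2 - 8*cos(x)/sin(x) + 8/sin(x)^2)/sin(x)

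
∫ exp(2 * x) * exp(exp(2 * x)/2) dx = exp(exp(2*x)/2) + C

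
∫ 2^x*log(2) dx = 2^x + C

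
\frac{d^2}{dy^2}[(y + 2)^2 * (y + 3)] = 6*y + 14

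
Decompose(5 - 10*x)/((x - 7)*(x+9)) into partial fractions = -95/(16*(x + 9)) - 65/(16*(x - 7))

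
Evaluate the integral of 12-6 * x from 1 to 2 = 3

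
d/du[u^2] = 2*u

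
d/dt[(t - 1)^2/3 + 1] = 2*t/3 - 2/3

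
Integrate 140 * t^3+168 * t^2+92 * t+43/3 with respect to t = 35*t^4 + 56*t^3 + 46*t^2 + 43*t/3 + C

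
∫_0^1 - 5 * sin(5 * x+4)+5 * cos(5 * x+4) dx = cos(9) + sin(9) - cos(4) - sin(4)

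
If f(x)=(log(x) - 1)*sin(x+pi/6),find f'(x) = (x*log(x)*cos(x + pi/6) - x*cos(x + pi/6) + sin(x + pi/6))/x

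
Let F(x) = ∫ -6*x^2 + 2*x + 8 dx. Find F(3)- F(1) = -28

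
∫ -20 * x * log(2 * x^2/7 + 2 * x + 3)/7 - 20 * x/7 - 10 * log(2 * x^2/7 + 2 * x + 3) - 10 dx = -5*(2*x^2 + 14*x + 21)*log(2*x^2/7 + 2*x + 3)/7 + C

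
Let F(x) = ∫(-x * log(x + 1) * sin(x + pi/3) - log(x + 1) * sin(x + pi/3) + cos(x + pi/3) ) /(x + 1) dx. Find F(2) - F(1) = log(3)*cos(pi/3 + 2) - log(2)*cos(1 + pi/3)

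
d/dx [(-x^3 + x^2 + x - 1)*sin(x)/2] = -x^3*cos(x)/2 - 3*x^2*sin(x)/2 + x^2*cos(x)/2 + x*sin(x) + x*cos(x)/2 + sin(x)/2 - cos(x)/2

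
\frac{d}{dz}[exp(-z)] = -exp(-z)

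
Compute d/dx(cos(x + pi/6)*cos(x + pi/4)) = -sin(2*x + 5*pi/12)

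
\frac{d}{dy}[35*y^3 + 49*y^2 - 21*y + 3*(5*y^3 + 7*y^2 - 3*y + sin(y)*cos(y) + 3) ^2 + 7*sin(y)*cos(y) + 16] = 450*y^5 + 1050*y^4 - 60*y^3*sin(y)^2 + 258*y^3 - 84*y^2*sin(y)^2 + 90*y^2*sin(y)*cos(y) + 39*y^2 + 36*y*sin(y)^2 + 84*y*sin(y)*cos(y) + 386*y - 12*sin(y)^3*cos(y) - 50*sin(y)^2 - 12*sin(y)*cos(y) - 50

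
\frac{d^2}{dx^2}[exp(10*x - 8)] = 100*exp(10*x - 8)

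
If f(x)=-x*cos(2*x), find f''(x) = 4*x*cos(2*x) + 4*sin(2*x)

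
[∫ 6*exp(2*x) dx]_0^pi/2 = 3*(-exp(-pi/2) + exp(pi/2))*exp(pi/2)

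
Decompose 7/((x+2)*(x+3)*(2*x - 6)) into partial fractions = 7/(12*(x + 3)) - 7/(10*(x + 2)) + 7/(60*(x - 3))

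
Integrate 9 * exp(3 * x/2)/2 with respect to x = 3*exp(3*x/2) + C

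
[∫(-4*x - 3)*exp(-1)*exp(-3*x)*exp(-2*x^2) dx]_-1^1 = -1 + exp(-6)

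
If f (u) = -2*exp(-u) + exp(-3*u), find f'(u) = (2*exp(2*u) - 3)*exp(-3*u)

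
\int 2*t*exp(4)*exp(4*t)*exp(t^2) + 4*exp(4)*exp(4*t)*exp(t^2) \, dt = exp((t + 2)^2) + C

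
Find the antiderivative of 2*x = x^2 + C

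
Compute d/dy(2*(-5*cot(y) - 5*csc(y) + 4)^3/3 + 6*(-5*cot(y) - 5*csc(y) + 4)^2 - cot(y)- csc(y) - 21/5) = (-700*cos(y)^2 - 1400*cos(y) - 700 - 151*cos(y)^3/sin(y) + 349*cos(y)^2/sin(y) + 1151*cos(y)/sin(y) + 651/sin(y))/sin(y)^3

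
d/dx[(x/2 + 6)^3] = 3*x^2/8 + 9*x + 54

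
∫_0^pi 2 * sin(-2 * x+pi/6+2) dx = 0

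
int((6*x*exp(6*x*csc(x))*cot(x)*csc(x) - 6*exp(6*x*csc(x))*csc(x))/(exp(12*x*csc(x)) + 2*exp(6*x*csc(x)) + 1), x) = 1/(exp(6*x*csc(x)) + 1) + C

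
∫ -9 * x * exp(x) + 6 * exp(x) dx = (15 - 9*x)*exp(x) + C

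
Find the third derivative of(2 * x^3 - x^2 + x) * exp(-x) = (-2*x^3 + 19*x^2 - 43*x + 21)*exp(-x)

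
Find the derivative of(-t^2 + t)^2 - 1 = 4*t^3 - 6*t^2 + 2*t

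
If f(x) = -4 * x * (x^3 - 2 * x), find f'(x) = -16*x^3 + 16*x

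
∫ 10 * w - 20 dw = 5*w^2 - 20*w + C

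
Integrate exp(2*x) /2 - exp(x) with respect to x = (exp(x) - 2)^2/4 + C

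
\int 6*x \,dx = 3*x^2 + C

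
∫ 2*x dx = x^2 + C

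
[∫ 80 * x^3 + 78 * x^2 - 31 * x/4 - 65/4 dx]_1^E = -87/8 - 9*E/4 + 9*exp(2)/8 + (-5 + 2*E + 4*exp(2))*(3 + 4*E + 5*exp(2))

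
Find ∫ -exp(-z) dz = exp(-z) + C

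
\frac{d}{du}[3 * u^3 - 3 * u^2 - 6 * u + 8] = 9*u^2 - 6*u - 6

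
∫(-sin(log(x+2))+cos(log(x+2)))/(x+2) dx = sqrt(2)*sin(log(x + 2) + pi/4) + C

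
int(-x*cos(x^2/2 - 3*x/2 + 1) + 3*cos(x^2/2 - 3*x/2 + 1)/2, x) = -sin(x^2/2 - 3*x/2 + 1) + C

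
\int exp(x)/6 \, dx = exp(x)/6 + C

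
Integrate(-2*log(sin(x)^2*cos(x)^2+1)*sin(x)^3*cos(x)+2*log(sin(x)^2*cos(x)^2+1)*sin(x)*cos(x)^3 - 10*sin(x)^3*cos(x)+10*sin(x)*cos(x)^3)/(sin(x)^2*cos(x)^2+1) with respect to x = (log(9/8 - cos(4*x)/8)/2 + 5)*log(9/8 - cos(4*x)/8) + C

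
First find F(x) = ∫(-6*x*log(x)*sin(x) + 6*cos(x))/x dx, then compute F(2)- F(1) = 6*log(2)*cos(2)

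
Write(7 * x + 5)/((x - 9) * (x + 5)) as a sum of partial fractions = 15/(7*(x + 5)) + 34/(7*(x - 9))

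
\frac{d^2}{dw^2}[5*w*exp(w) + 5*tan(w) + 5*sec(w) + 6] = 5*w*exp(w) + 10*exp(w) + 10*tan(w)^3 + 10*tan(w)^2*sec(w) + 10*tan(w) + 5*sec(w)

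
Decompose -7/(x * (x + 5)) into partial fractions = 7/(5*(x + 5)) - 7/(5*x)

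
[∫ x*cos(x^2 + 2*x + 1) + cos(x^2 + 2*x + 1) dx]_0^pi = sin(1 + pi^2)/2 - sin(1)/2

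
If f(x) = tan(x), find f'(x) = cos(x)^(-2)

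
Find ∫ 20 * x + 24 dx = 10*x^2 + 24*x + C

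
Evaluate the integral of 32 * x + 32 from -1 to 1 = 64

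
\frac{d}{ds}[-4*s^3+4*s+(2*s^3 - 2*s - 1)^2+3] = 24*s^5 - 32*s^3 - 24*s^2 + 8*s + 8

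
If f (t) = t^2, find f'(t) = 2*t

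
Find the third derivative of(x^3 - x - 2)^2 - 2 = 120*x^3 - 48*x - 24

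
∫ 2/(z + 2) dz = log(2*(z + 2)^2) + C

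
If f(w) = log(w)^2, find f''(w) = (2 - 2*log(w))/w^2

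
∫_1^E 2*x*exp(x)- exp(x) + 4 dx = 2 + E + (-3 + 2*E)*(2 + exp(E))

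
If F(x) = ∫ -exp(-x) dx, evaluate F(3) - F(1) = -exp(-1) + exp(-3)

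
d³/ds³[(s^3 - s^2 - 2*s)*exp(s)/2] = s^3*exp(s)/2 + 4*s^2*exp(s) + 5*s*exp(s) - 3*exp(s)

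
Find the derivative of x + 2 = 1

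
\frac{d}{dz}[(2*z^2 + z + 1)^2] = 16*z^3 + 12*z^2 + 10*z + 2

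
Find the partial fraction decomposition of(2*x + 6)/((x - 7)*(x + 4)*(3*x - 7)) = -48/(133*(3*x - 7)) - 2/(209*(x + 4)) + 10/(77*(x - 7))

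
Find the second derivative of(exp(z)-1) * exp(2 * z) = 9*exp(3*z) - 4*exp(2*z)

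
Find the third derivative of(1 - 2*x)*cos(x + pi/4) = -2*x*sin(x + pi/4) + sin(x + pi/4) + 6*cos(x + pi/4)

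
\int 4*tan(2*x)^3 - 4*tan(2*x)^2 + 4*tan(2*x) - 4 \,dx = (tan(2*x) - 1)^2 + C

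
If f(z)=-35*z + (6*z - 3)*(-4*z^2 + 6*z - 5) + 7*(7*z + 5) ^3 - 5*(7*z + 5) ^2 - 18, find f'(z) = 7131*z^2 + 9896*z + 3242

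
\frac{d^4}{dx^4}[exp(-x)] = exp(-x)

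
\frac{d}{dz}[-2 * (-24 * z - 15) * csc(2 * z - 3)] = -96*z*cot(2*z - 3)*csc(2*z - 3) - 60*cot(2*z - 3)*csc(2*z - 3) + 48*csc(2*z - 3)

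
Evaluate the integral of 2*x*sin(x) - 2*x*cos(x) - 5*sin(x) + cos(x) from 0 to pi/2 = -pi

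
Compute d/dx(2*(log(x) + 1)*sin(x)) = 2*(x*log(x)*cos(x) + x*cos(x) + sin(x))/x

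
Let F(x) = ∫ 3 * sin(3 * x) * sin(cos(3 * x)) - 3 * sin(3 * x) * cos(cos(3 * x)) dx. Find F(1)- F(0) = -sin(1) + sin(cos(3)) - cos(1) + cos(cos(3))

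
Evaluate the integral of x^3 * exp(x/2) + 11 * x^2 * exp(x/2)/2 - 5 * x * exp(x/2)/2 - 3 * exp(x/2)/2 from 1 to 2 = exp(1/2) + 9*E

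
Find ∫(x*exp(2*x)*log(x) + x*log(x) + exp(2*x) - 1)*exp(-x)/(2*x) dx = log(x)*sinh(x) + C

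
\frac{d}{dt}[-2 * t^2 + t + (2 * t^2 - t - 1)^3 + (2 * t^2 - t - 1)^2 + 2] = 48*t^5 - 60*t^4 - 8*t^3 + 21*t^2 - 4*t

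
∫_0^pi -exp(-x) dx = -1 + exp(-pi)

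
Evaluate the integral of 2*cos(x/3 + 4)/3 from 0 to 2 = 2*sin(14/3) - 2*sin(4)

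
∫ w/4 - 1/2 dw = w^2/8 - w/2 + C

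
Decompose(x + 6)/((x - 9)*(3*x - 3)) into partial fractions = -7/(24*(x - 1)) + 5/(8*(x - 9))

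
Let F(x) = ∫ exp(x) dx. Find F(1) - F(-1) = E - exp(-1)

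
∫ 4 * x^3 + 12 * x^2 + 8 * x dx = x^4 + 4*x^3 + 4*x^2 + C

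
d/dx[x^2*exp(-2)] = 2*x*exp(-2)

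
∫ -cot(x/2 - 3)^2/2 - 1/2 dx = cot(x/2 - 3) + C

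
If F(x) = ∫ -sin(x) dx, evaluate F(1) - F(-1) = 0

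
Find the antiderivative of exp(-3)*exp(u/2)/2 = exp(u/2 - 3) + C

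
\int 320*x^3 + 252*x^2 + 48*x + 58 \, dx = 80*x^4 + 84*x^3 + 24*x^2 + 58*x + C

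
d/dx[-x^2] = -2*x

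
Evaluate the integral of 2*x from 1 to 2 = 3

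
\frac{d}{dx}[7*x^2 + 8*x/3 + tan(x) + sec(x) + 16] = 14*x + tan(x)^2 + tan(x)*sec(x) + 11/3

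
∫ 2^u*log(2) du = 2^u + C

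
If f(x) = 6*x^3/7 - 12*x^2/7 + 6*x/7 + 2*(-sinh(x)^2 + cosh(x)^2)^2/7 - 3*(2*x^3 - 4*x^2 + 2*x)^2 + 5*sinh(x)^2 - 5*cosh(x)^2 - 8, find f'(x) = -72*x^5 + 240*x^4 - 288*x^3 + 1026*x^2/7 - 192*x/7 + 6/7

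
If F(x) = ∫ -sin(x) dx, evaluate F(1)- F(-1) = 0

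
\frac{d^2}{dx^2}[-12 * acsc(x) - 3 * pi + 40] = (12 - 24*x^2)/(x^5*sqrt(1 - 1/x^2) - x^3*sqrt(1 - 1/x^2))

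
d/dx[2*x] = 2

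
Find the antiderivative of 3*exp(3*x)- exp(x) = exp(3*x) - exp(x) + C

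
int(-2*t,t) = -t^2 + C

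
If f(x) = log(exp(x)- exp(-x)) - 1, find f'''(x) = (8*exp(4*x) + 8*exp(2*x))/(exp(6*x) - 3*exp(4*x) + 3*exp(2*x) - 1)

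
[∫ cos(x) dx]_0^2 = sin(2)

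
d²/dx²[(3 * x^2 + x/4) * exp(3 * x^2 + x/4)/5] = 108*x^4*exp(3*x^2 + x/4)/5 + 18*x^3*exp(3*x^2 + x/4)/5 + 291*x^2*exp(3*x^2 + x/4)/16 + 481*x*exp(3*x^2 + x/4)/320 + 49*exp(3*x^2 + x/4)/40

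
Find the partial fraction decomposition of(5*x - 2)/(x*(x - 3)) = 13/(3*(x - 3)) + 2/(3*x)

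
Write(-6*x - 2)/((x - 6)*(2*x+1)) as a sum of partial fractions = -2/(13*(2*x + 1)) - 38/(13*(x - 6))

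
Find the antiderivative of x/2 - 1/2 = x^2/4 - x/2 + C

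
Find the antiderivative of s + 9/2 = s^2/2 + 9*s/2 + C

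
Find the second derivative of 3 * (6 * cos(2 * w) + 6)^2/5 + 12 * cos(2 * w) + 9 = -6912*sin(w)^4/5 + 1824*sin(w)^2 - 1968/5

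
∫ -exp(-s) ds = exp(-s) + C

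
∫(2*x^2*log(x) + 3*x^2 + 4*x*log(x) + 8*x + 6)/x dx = ((x + 2)^2 + 2)*(log(x) + 1) + C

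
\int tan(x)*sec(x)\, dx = sec(x) + C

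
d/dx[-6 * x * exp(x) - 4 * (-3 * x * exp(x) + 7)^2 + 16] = -72*x^2*exp(2*x) - 72*x*exp(2*x) + 162*x*exp(x) + 162*exp(x)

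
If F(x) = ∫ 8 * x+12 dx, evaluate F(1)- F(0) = 16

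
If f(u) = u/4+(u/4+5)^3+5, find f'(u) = 3*u^2/64 + 15*u/8 + 19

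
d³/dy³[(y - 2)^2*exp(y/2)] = y^2*exp(y/2)/8 + y*exp(y/2) + exp(y/2)/2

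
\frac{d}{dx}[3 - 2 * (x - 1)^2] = 4 - 4*x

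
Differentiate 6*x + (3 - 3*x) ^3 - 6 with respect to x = -81*x^2 + 162*x - 75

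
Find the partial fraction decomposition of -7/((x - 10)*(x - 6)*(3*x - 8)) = -63/(220*(3*x - 8)) + 7/(40*(x - 6)) - 7/(88*(x - 10))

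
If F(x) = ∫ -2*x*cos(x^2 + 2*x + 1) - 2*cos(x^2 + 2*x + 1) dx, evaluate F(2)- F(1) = sin(4) - sin(9)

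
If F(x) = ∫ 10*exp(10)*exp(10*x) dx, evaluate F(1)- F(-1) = -1 + exp(20)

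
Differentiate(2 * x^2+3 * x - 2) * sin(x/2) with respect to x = x^2*cos(x/2) + 4*x*sin(x/2) + 3*x*cos(x/2)/2 + 3*sin(x/2) - cos(x/2)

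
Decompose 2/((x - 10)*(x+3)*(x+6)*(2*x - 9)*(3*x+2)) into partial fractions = 81/(55552*(3*x + 2)) - 32/(107415*(2*x - 9)) + 1/(8064*(x + 6)) - 2/(4095*(x + 3)) + 1/(36608*(x - 10))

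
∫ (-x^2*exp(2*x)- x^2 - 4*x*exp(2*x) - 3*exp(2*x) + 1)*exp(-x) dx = -2*(x^2 + 2*x + 1)*sinh(x) + C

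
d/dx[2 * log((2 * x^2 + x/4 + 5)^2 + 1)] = (512*x^3 + 96*x^2 + 1284*x + 80)/(64*x^4 + 16*x^3 + 321*x^2 + 40*x + 416)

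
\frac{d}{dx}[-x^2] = -2*x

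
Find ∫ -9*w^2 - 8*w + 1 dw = -3*w^3 - 4*w^2 + w + C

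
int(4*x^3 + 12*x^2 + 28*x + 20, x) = x^4 + 4*x^3 + 14*x^2 + 20*x + C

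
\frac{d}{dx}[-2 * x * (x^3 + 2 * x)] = -8*x^3 - 8*x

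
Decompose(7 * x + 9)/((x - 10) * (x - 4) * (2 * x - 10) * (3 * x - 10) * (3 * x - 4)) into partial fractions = 15/(832*(3*x - 4)) - 291/(800*(3*x - 10)) + 37/(192*(x - 4)) - 2/(25*(x - 5)) + 79/(31200*(x - 10))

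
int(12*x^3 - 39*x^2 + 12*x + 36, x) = 3*x^4 - 13*x^3 + 6*x^2 + 36*x + C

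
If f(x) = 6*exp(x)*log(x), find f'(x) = (6*x*exp(x)*log(x) + 6*exp(x))/x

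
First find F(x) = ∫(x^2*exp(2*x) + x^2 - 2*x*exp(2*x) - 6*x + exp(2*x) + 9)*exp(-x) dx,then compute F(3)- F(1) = -2*E - 2*exp(-3) + 2*exp(-1) + 2*exp(3)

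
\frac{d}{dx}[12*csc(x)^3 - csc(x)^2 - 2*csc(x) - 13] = 2*(1 + 1/sin(x) - 18/sin(x)^2)*cos(x)/sin(x)^2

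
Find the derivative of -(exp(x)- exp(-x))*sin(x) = sqrt(2)*(-exp(2*x)*sin(x + pi/4) + cos(x + pi/4))*exp(-x)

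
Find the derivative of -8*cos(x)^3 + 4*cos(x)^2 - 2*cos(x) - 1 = 8*sin(x) - 4*sin(2*x) + 6*sin(3*x)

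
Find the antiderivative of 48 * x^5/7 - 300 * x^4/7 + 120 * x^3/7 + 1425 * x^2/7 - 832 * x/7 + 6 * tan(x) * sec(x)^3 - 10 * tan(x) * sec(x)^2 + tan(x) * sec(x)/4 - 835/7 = 8*x^6/7 - 60*x^5/7 + 30*x^4/7 + 475*x^3/7 - 416*x^2/7 - 835*x/7 + 2*sec(x)^3 - 5*sec(x)^2 + sec(x)/4 + C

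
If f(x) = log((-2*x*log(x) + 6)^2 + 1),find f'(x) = (8*x*log(x)^2 + 8*x*log(x) - 24*log(x) - 24)/(4*x^2*log(x)^2 - 24*x*log(x) + 37)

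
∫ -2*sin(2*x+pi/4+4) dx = cos(2*x + pi/4 + 4) + C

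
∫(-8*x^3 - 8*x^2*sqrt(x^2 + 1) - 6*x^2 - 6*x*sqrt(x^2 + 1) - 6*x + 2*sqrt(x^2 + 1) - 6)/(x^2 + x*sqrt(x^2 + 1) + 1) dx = -4*x^2 - 6*x + 2*log(x + sqrt(x^2 + 1)) + C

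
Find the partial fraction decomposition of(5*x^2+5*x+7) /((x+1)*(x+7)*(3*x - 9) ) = 217/(180*(x + 7)) - 7/(72*(x + 1)) + 67/(120*(x - 3))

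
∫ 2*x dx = x^2 + C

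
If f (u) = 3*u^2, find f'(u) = 6*u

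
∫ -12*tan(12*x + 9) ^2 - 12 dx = -tan(12*x + 9) + C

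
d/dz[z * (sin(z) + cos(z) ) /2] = sqrt(2)*(z*cos(z + pi/4) + sin(z + pi/4))/2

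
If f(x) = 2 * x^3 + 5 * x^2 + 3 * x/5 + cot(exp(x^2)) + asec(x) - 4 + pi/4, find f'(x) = (30*x^4*sqrt(1 - 1/x^2) - 10*x^3*sqrt(1 - 1/x^2)*exp(x^2)/sin(exp(x^2))^2 + 50*x^3*sqrt(1 - 1/x^2) + 3*x^2*sqrt(1 - 1/x^2) + 5)/(5*x^2*sqrt(1 - 1/x^2))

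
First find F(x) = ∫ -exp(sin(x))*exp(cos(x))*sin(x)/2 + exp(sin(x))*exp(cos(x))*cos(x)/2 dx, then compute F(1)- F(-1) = -exp(-sin(1) + cos(1))/2 + exp(cos(1) + sin(1))/2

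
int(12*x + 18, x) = 6*x^2 + 18*x + C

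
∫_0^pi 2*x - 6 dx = 2*pi*(-3 + pi/2)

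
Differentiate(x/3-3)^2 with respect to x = 2*x/9 - 2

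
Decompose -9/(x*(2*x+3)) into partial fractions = 6/(2*x + 3) - 3/x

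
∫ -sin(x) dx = cos(x) + C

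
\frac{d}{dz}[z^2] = 2*z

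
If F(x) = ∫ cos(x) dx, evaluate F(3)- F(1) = -sin(1) + sin(3)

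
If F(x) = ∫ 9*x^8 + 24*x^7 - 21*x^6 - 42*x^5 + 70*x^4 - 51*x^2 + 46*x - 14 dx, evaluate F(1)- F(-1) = -38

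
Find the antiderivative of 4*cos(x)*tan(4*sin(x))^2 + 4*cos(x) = tan(4*sin(x)) + C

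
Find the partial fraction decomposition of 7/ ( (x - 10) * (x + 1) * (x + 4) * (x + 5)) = -7/(60*(x + 5)) + 1/(6*(x + 4)) - 7/(132*(x + 1)) + 1/(330*(x - 10))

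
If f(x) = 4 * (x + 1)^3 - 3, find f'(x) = 12*x^2 + 24*x + 12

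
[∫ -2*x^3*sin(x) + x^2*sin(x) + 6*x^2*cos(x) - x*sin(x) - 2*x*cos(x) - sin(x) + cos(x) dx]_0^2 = 15*cos(2) - 1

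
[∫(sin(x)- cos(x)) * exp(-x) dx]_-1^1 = -(exp(-1) + E)*sin(1)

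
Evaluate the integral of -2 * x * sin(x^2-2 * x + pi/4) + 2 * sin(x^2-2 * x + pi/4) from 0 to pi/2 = -sqrt(2)/2 - sin(pi*(1/4 - pi/4))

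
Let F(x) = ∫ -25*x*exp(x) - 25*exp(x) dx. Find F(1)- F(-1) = -25*E - 25*exp(-1)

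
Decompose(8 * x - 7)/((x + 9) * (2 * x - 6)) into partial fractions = 79/(24*(x + 9)) + 17/(24*(x - 3))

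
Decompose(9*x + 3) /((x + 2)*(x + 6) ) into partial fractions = 51/(4*(x + 6)) - 15/(4*(x + 2))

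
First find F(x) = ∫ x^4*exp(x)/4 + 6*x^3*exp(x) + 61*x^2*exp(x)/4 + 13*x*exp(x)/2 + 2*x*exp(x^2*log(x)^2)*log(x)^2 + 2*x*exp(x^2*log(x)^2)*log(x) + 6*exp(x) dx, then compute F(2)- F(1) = -23*E/2 - 1 + exp(4*log(2)^2) + 57*exp(2)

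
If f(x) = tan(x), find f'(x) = cos(x)^(-2)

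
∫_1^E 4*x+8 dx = -18 + 2*(2 + E)^2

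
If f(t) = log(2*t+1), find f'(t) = 2/(2*t + 1)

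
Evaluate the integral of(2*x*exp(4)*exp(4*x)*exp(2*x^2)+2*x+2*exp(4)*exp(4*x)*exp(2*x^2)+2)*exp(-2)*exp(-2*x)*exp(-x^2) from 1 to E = -exp(5) - exp(-(1 + E)^2 - 1) + exp(-5) + exp(1 + (1 + E)^2)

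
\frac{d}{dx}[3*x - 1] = 3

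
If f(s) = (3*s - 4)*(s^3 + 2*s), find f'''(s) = 72*s - 24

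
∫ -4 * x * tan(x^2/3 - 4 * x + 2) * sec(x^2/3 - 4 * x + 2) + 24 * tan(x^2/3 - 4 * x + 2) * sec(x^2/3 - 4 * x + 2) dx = -6*sec(x^2/3 - 4*x + 2) + C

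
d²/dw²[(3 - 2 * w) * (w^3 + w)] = -24*w^2 + 18*w - 4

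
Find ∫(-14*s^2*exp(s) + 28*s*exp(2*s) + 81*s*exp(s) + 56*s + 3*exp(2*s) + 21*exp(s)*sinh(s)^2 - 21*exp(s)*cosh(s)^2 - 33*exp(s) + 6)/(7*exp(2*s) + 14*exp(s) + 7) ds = (exp(s) + 2)*(14*s^2 + 3*s + 63)/(7*(exp(s) + 1)) + C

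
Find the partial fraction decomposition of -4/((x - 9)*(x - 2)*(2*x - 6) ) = -2/(7*(x - 2)) + 1/(3*(x - 3)) - 1/(21*(x - 9))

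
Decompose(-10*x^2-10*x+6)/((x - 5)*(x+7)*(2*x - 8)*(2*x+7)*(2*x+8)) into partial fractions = -326/(1785*(2*x + 7)) - 23/(616*(x + 7)) + 19/(144*(x + 4)) + 97/(2640*(x - 4)) - 49/(1224*(x - 5))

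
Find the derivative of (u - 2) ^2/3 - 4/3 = 2*u/3 - 4/3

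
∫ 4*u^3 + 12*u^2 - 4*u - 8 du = u^4 + 4*u^3 - 2*u^2 - 8*u + C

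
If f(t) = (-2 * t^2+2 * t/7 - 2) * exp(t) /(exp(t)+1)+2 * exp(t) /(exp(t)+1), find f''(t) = (14*t^2*exp(2*t) - 14*t^2*exp(t) - 58*t*exp(2*t) - 54*t*exp(t) - 28*exp(3*t) - 52*exp(2*t) - 24*exp(t))/(7*exp(3*t) + 21*exp(2*t) + 21*exp(t) + 7)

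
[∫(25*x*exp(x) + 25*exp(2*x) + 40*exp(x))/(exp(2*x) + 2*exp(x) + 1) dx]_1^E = -40*E/(1 + E) + 5*(3 + 5*E)*exp(E)/(1 + exp(E))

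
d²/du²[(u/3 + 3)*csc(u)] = (-u/3 + 2*u/(3*sin(u)^2) - 3 - 2*cos(u)/(3*sin(u)) + 6/sin(u)^2)/sin(u)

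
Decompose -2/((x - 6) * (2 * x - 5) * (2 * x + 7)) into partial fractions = -1/(57*(2*x + 7)) + 1/(21*(2*x - 5)) - 2/(133*(x - 6))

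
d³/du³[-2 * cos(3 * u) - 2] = -54*sin(3*u)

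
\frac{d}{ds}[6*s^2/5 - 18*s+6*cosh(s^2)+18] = 12*s*sinh(s^2) + 12*s/5 - 18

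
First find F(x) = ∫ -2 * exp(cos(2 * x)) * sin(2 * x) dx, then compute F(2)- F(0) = -E + exp(cos(4))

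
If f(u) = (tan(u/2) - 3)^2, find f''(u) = 3*tan(u/2)^4/2 - 3*tan(u/2)^3 + 2*tan(u/2)^2 - 3*tan(u/2) + 1/2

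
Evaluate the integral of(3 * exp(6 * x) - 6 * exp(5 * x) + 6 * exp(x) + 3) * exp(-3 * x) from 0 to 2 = 1 + (-1 - exp(-2) + exp(2))^3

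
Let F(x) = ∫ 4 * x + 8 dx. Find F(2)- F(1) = 14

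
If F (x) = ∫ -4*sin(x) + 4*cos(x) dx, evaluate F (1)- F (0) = -4 + 4*cos(1) + 4*sin(1)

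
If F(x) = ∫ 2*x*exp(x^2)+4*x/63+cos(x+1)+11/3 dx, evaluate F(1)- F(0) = -sin(1) + sin(2) + 170/63 + E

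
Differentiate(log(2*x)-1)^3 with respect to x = (3*log(x)^2 - 6*log(x) + 6*log(2)*log(x) - 6*log(2) + 3*log(2)^2 + 3)/x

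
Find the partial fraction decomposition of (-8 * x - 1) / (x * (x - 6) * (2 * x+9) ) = 20/(27*(2*x + 9)) - 7/(18*(x - 6)) + 1/(54*x)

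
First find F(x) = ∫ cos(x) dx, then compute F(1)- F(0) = sin(1)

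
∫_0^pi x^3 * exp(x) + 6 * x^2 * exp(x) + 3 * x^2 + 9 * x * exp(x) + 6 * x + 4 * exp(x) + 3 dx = -2 + (1 + pi)^3*(1 + exp(pi))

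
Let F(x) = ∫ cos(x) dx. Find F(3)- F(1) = -sin(1) + sin(3)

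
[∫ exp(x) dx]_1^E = -E + exp(E)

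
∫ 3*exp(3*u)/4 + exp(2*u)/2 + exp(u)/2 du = (exp(2*u) + exp(u) + 2)*exp(u)/4 + C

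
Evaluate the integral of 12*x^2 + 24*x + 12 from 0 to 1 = 28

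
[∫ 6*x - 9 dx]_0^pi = -3*pi*(3 - pi)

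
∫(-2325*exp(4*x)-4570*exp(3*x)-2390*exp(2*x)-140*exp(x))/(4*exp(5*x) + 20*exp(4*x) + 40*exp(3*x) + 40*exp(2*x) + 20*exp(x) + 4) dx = 5*(-112*(exp(x) + 1)^3 - 4*(exp(x) + 1)^2*exp(x) - (29*exp(x) + 28)^2*exp(x))*exp(x)/(16*(exp(x) + 1)^4) + C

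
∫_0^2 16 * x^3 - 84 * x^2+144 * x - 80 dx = -32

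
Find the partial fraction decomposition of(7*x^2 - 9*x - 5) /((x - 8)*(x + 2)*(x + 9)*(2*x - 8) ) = -643/(3094*(x + 9)) + 41/(840*(x + 2)) - 71/(624*(x - 4)) + 371/(1360*(x - 8))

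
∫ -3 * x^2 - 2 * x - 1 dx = -x^3 - x^2 - x + C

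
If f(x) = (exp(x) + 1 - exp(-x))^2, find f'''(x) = (8*exp(4*x) + 2*exp(3*x) + 2*exp(x) - 8)*exp(-2*x)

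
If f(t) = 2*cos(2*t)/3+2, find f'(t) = -4*sin(2*t)/3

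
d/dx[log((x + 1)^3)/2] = 3/(2*x + 2)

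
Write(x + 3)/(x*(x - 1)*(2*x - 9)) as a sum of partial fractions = 10/(21*(2*x - 9)) - 4/(7*(x - 1)) + 1/(3*x)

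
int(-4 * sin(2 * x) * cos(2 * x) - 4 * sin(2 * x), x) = 4*cos(x)^4 + C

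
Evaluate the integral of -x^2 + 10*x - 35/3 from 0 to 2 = -6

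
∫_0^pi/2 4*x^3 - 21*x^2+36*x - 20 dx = -8 + (-2 + pi/2)^3*(-1 + pi/2)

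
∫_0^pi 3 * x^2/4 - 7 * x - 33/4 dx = (-4 + pi/4)*(-2 + (1 + pi)^2) - 4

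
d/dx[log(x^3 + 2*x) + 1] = (3*x^2 + 2)/(x^3 + 2*x)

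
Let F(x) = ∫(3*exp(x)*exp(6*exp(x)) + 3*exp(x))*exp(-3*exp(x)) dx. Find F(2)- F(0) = -exp(3) - exp(-3*exp(2)) + exp(-3) + exp(3*exp(2))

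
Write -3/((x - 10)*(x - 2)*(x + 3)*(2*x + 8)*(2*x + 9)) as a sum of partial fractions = -8/(377*(2*x + 9)) + 1/(56*(x + 4)) - 1/(130*(x + 3)) + 1/(2080*(x - 2)) - 3/(84448*(x - 10))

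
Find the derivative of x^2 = 2*x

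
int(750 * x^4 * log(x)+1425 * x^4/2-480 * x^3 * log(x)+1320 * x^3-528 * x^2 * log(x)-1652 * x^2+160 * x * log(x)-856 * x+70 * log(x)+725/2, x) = (4*x*log(x) + 3*x + 12)*(-10*x^2 + 4*x + 3*(-5*x^2 + 2*x + 3)^2 + 8)/2 + C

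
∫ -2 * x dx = -x^2 + C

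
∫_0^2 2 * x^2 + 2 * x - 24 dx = -116/3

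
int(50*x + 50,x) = 25*x^2 + 50*x + C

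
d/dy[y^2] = 2*y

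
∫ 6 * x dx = 3*x^2 + C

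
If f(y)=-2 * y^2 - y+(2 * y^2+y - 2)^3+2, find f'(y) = 48*y^5 + 60*y^4 - 72*y^3 - 69*y^2 + 32*y + 11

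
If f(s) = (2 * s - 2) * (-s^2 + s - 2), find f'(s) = -6*s^2 + 8*s - 6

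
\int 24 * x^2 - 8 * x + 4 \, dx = 8*x^3 - 4*x^2 + 4*x + C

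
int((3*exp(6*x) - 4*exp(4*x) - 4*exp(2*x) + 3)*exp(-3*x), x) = 8*sinh(x)^3 - 2*sinh(x) + C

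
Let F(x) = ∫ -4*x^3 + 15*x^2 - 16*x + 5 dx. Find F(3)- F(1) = -4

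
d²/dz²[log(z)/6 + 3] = -1/(6*z^2)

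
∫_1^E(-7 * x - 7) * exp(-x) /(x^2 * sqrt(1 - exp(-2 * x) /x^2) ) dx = -7*acsc(E) + 7*acsc(E*exp(E))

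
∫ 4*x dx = 2*x^2 + C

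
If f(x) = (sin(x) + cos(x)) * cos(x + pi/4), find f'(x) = -sqrt(2)*sin(2*x)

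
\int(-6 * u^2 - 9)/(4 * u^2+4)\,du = -3*u/2 + 3*acot(u)/4 + C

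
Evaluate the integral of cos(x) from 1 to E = -sin(1) + sin(E)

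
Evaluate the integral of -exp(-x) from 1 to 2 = -exp(-1) + exp(-2)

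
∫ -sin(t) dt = cos(t) + C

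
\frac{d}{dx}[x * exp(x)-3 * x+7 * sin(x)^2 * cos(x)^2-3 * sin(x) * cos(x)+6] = x*exp(x) + exp(x) + 7*sin(4*x)/2 - 3*cos(2*x) - 3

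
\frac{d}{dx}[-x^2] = -2*x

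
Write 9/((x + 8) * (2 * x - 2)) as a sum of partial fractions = -1/(2*(x + 8)) + 1/(2*(x - 1))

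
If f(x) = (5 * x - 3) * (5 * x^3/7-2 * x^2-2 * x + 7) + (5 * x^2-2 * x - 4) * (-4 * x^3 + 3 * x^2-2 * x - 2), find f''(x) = -400*x^3 + 2232*x^2/7 - 510*x/7 - 44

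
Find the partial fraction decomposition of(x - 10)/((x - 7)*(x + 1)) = 11/(8*(x + 1)) - 3/(8*(x - 7))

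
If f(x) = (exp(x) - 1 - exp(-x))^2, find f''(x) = (4*exp(4*x) - 2*exp(3*x) + 2*exp(x) + 4)*exp(-2*x)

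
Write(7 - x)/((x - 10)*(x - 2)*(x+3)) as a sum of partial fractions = 2/(13*(x + 3)) - 1/(8*(x - 2)) - 3/(104*(x - 10))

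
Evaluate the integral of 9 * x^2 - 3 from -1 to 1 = 0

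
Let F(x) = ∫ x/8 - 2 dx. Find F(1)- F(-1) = -4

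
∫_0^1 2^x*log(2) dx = 1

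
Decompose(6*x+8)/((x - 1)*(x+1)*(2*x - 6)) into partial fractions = 1/(8*(x + 1)) - 7/(4*(x - 1)) + 13/(8*(x - 3))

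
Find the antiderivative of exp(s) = exp(s) + C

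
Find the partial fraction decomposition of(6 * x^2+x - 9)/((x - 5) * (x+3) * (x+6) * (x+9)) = -13/(7*(x + 9)) + 67/(33*(x + 6)) - 7/(24*(x + 3)) + 73/(616*(x - 5))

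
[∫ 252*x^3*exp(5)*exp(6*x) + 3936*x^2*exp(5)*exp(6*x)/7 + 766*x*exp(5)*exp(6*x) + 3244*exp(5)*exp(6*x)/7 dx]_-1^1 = 89*exp(-1)/7 + 1947*exp(11)/7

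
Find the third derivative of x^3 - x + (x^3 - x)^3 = 504*x^6 - 630*x^4 + 180*x^2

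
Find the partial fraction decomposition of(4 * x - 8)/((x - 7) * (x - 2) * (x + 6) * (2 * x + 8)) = 1/(13*(x + 6)) - 1/(11*(x + 4)) + 2/(143*(x - 7))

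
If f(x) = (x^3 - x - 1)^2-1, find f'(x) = 6*x^5 - 8*x^3 - 6*x^2 + 2*x + 2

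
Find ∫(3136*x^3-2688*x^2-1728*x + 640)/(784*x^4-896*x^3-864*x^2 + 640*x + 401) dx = log((-28*x^2 + 16*x + 20)^2 + 1) + C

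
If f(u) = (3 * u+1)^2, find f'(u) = 18*u + 6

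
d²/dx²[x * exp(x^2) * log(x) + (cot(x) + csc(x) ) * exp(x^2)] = (4*x^4*log(x) + 4*x^3/tan(x) + 4*x^3/sin(x) + 6*x^2*log(x) + 4*x^2 - 4*x^2*cos(x)/sin(x)^2 - 4*x^2/sin(x)^2 + 2*x/tan(x) + x/sin(x) + 2*x*cos(x)/sin(x)^3 + 2*x/sin(x)^3 + 1)*exp(x^2)/x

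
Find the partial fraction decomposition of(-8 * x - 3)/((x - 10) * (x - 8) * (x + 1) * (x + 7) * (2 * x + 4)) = 53/(15300*(x + 7)) - 13/(1200*(x + 2)) + 5/(1188*(x + 1)) + 67/(5400*(x - 8)) - 83/(8976*(x - 10))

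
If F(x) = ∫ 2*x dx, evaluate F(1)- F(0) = 1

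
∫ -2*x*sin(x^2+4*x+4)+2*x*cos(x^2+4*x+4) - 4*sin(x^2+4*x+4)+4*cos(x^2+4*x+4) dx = sin((x + 2)^2) + cos((x + 2)^2) + C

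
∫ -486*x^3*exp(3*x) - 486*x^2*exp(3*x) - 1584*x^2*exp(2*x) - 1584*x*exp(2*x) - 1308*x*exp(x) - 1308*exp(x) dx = 6*x*(-27*x^2*exp(2*x) - 132*x*exp(x) - 218)*exp(x) + C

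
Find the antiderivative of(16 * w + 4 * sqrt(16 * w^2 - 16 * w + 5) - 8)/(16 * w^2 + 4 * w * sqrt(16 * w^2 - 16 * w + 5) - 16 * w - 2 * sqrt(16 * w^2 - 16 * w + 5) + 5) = log(4*w + sqrt(4*(2*w - 1)^2 + 1) - 2) + acos(2*w*(1 - w)) - asin(2*w*(w - 1)) + C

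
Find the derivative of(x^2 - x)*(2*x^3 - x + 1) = 10*x^4 - 8*x^3 - 3*x^2 + 4*x - 1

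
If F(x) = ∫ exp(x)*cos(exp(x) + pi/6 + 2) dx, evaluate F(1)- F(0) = sin(pi/6 + 2 + E) - sin(pi/6 + 3)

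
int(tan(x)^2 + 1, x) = tan(x) + C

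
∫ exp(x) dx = exp(x) + C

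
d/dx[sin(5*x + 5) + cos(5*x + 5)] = 5*sqrt(2)*cos(5*x + pi/4 + 5)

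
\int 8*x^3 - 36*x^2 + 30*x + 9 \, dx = 2*x^4 - 12*x^3 + 15*x^2 + 9*x + C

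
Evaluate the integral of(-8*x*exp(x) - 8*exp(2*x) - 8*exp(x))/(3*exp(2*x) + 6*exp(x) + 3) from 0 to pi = -8*pi*exp(pi)/(3*(1 + exp(pi)))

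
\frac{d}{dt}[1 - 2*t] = -2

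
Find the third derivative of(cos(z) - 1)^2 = 2*(4*cos(z) - 1)*sin(z)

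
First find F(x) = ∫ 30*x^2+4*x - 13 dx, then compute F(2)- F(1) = 63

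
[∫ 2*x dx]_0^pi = pi^2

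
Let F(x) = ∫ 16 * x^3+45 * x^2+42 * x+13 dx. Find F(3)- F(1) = 904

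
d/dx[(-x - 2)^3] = -3*x^2 - 12*x - 12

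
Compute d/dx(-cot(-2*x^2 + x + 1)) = (1 - 4*x)/sin(-2*x^2 + x + 1)^2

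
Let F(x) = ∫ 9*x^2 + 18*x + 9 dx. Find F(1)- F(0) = 21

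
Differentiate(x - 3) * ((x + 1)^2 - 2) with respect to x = 3*x^2 - 2*x - 7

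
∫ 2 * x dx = x^2 + C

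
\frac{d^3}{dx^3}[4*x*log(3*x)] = -4/x^2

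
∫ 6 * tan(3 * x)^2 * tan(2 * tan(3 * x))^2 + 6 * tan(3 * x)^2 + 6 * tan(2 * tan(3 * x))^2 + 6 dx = tan(2*tan(3*x)) + C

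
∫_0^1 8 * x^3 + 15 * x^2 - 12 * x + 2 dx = 3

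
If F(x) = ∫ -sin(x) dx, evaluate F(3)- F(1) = cos(3) - cos(1)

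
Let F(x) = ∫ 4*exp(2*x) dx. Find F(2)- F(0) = -2 + 2*exp(4)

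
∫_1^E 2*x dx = -1 + exp(2)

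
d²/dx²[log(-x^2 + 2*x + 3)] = (-2*x^2 + 4*x - 10)/(x^4 - 4*x^3 - 2*x^2 + 12*x + 9)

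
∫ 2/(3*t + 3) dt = 2*log(t + 1)/3 + C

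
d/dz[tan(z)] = cos(z)^(-2)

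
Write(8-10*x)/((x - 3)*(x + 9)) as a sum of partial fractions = -49/(6*(x + 9)) - 11/(6*(x - 3))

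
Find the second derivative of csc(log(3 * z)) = (-1 + cos(log(z) + log(3))/sin(log(z) + log(3)) + 2/sin(log(z) + log(3))^2)/(z^2*sin(log(z) + log(3)))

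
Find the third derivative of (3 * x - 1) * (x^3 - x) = 72*x - 6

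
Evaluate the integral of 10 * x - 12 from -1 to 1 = -24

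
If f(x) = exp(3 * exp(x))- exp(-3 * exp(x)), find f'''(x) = (27*exp(3*x) - 27*exp(2*x) + 3*exp(x) + 3*exp(x + 6*exp(x)) + 27*exp(2*x + 6*exp(x)) + 27*exp(3*x + 6*exp(x)))*exp(-3*exp(x))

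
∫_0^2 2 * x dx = 4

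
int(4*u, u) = 2*u^2 + C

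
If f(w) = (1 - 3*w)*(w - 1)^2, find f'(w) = -9*w^2 + 14*w - 5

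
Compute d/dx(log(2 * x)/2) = 1/(2*x)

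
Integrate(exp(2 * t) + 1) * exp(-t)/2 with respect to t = sinh(t) + C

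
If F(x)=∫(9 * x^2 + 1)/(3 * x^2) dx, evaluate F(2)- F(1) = 19/6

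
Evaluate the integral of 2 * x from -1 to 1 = 0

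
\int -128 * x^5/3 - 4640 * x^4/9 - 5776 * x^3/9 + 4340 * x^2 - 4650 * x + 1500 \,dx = -64*x^6/9 - 928*x^5/9 - 1444*x^4/9 + 4340*x^3/3 - 2325*x^2 + 1500*x + C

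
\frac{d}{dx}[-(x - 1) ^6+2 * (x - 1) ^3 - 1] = -6*x^5 + 30*x^4 - 60*x^3 + 66*x^2 - 42*x + 12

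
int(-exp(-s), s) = exp(-s) + C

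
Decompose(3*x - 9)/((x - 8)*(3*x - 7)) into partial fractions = 6/(17*(3*x - 7)) + 15/(17*(x - 8))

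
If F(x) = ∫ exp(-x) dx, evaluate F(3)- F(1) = -(-1 + E)*exp(-1) + (-1 + exp(3))*exp(-3)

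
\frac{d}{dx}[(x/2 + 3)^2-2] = x/2 + 3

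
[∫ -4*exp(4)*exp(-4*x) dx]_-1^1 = 1 - exp(8)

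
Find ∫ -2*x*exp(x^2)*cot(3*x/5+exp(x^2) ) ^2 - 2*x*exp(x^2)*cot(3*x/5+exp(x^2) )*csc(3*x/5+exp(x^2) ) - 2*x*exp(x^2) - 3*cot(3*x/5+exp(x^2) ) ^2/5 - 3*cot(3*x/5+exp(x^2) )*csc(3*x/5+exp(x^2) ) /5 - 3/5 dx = cot(3*x/5 + exp(x^2)) + csc(3*x/5 + exp(x^2)) + C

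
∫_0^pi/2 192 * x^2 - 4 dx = -2*pi + 8*pi^3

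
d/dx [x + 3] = 1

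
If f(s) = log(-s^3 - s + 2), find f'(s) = (3*s^2 + 1)/(s^3 + s - 2)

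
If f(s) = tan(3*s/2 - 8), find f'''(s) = 81*tan(3*s/2 - 8)^4/4 + 27*tan(3*s/2 - 8)^2 + 27/4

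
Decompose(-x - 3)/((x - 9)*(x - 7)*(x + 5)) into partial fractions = 1/(84*(x + 5)) + 5/(12*(x - 7)) - 3/(7*(x - 9))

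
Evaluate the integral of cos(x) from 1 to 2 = -sin(1) + sin(2)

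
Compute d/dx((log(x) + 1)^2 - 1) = (2*log(x) + 2)/x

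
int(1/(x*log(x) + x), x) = log(2*log(x) + 2) + C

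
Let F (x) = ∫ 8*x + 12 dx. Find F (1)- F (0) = 16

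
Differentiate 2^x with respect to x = 2^x*log(2)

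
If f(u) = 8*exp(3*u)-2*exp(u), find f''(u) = 72*exp(3*u) - 2*exp(u)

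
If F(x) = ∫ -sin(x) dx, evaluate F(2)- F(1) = -cos(1) + cos(2)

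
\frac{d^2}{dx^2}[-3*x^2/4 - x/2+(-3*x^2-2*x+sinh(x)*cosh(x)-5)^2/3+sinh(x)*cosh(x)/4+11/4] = -4*x^2*sinh(2*x) + 36*x^2 - 8*x*sinh(2*x)/3 - 8*x*cosh(2*x) + 24*x + 4*(cosh(2*x) - 1)^2/3 - 49*sinh(2*x)/6 + 115/6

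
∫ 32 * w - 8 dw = 16*w^2 - 8*w + C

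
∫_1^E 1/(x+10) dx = -log(33/2) + log(3*E/2 + 15)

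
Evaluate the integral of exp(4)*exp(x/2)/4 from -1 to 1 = -exp(7/2)/2 + exp(9/2)/2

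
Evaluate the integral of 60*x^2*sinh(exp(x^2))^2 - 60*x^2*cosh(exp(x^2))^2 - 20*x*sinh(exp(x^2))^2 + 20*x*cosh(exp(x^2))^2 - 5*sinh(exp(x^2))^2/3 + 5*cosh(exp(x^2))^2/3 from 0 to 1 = -25/3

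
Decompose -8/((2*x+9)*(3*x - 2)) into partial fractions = -24/(31*(3*x - 2)) + 16/(31*(2*x + 9))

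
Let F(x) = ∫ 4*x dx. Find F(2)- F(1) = 6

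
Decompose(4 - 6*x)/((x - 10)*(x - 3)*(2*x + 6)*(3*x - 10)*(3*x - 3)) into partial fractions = 54/(665*(3*x - 10)) + 11/(17784*(x + 3)) + 1/(1512*(x - 1)) - 1/(36*(x - 3)) - 1/(1755*(x - 10))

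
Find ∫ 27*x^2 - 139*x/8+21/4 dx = 9*x^3 - 139*x^2/16 + 21*x/4 + C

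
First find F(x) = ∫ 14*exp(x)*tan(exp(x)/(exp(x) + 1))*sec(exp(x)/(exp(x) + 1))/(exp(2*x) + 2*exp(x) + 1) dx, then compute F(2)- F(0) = -14*sec(1/2) + 14*sec(exp(2)/(1 + exp(2)))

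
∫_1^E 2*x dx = -1 + exp(2)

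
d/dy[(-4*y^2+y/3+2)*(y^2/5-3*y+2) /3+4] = -16*y^3/15 + 181*y^2/15 - 86*y/15 - 16/9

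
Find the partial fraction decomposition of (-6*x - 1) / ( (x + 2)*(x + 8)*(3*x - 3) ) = 47/(162*(x + 8)) - 11/(54*(x + 2)) - 7/(81*(x - 1))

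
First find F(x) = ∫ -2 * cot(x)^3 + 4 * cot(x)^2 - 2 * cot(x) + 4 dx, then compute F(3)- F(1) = -(-2 + cot(1))^2 + (cot(3) - 2)^2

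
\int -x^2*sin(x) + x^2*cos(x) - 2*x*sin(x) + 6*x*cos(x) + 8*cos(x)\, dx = sqrt(2)*(x + 2)^2*sin(x + pi/4) + C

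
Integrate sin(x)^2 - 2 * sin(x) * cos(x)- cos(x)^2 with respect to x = sqrt(2)*cos(2*x + pi/4)/2 + C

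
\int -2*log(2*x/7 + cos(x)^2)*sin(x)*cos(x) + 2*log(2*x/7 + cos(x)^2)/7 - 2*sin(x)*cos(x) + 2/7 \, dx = (2*x + 7*cos(x)^2)*log(2*x/7 + cos(x)^2)/7 + C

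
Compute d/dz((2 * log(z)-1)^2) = (8*log(z) - 4)/z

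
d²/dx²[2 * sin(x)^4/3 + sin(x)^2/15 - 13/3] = -32*sin(x)^4/3 + 116*sin(x)^2/15 + 2/15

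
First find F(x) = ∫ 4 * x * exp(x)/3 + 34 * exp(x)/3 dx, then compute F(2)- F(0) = -10 + 38*exp(2)/3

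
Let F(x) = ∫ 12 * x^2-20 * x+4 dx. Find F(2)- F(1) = 2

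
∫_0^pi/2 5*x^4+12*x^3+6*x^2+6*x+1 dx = (pi/2 + pi^3/8)*(1 + pi^2/4 + 3*pi/2)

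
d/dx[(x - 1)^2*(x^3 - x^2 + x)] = 5*x^4 - 12*x^3 + 12*x^2 - 6*x + 1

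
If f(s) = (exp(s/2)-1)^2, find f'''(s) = -exp(s/2)/4 + exp(s)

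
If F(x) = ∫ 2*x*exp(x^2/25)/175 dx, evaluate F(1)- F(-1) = 0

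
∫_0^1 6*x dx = 3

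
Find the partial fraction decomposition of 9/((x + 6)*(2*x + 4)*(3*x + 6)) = 3/(32*(x + 6)) - 3/(32*(x + 2)) + 3/(8*(x + 2)^2)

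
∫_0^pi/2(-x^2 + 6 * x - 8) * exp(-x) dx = -4 + (-2 + pi/2)^2*exp(-pi/2)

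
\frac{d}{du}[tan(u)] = cos(u)^(-2)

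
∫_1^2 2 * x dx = 3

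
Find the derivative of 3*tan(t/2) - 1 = 3/(2*cos(t/2)^2)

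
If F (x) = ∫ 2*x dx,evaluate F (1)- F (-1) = 0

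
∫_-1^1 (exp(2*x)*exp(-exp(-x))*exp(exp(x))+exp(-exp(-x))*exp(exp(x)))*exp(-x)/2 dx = -exp(-E + exp(-1))/2 + exp(E - exp(-1))/2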